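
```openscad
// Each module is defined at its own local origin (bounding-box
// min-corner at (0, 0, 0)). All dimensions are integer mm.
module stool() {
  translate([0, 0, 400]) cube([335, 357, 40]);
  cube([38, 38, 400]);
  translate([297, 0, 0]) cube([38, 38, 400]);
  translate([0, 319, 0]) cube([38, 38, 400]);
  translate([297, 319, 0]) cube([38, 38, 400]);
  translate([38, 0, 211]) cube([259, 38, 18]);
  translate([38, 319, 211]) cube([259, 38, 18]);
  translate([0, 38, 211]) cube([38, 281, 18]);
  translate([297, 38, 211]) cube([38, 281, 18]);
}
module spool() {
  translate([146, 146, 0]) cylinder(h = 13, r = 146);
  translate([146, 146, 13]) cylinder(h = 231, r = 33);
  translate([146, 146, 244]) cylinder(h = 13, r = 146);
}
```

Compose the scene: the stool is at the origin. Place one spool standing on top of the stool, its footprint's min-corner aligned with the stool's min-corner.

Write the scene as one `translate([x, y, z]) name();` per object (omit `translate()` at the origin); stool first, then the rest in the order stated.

stool();
translate([0, 0, 440]) spool();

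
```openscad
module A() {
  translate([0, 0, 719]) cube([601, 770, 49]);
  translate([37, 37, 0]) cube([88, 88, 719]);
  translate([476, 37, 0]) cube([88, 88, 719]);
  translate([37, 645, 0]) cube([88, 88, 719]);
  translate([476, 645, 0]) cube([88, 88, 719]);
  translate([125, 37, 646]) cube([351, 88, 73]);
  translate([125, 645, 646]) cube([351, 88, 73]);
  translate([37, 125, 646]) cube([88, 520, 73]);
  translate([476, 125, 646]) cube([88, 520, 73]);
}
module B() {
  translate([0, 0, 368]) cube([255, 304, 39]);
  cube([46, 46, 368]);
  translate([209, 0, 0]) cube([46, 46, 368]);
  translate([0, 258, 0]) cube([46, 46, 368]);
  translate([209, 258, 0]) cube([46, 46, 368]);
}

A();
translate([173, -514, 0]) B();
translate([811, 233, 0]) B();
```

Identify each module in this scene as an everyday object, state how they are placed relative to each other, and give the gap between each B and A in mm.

Each stool's nearest face is 210 mm from the table's bounding box.

A is a table. B is a stool. Two stools sit around the table at the −y, +x sides. The gap between each stool and the table is 210 mm.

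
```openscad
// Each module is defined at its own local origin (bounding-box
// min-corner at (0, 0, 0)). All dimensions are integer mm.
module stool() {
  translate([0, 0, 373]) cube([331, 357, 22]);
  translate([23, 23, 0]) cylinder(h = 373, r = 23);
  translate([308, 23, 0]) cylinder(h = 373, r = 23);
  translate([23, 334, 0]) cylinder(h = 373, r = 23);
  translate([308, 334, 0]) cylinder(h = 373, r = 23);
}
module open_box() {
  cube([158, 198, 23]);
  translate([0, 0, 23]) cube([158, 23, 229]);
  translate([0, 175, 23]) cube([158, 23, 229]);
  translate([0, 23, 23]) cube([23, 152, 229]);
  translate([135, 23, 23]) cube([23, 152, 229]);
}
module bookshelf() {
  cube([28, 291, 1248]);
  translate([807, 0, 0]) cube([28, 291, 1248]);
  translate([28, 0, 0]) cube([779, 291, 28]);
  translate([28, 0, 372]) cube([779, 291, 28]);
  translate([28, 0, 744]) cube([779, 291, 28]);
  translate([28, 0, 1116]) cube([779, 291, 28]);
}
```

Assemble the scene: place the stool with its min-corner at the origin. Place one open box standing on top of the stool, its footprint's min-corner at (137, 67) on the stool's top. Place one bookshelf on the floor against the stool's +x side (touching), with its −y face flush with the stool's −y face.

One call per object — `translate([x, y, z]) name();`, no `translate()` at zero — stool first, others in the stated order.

stool();
translate([137, 67, 395]) open_box();
translate([331, 0, 0]) bookshelf();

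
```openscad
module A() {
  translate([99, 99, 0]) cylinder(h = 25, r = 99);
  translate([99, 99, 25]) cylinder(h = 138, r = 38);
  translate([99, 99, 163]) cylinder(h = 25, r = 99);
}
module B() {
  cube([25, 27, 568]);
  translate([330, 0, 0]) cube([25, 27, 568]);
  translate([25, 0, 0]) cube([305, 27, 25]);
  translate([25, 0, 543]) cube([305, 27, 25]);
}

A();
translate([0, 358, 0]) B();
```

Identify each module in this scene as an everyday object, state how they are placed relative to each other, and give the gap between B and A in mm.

A is a spool. B is a picture frame. The picture frame is on the floor beside the spool on its +y side. The gap between the picture frame and the spool is 160 mm.

The picture frame's nearest face is 160 mm from the spool's +y face.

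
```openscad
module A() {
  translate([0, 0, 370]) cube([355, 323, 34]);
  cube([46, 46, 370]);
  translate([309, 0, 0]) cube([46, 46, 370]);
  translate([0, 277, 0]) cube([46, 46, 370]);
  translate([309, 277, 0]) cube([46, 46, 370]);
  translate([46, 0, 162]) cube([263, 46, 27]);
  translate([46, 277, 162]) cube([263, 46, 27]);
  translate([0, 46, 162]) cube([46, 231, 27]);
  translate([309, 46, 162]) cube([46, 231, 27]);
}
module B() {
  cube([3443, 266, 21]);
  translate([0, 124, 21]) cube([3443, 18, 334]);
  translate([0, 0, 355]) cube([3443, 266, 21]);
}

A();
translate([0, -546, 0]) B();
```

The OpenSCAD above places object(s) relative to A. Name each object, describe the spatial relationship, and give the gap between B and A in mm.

The I-beam's nearest face is 280 mm from the stool's −y face.

A is a stool. B is an I-beam. The I-beam is on the floor beside the stool on its −y side. The gap between the I-beam and the stool is 280 mm.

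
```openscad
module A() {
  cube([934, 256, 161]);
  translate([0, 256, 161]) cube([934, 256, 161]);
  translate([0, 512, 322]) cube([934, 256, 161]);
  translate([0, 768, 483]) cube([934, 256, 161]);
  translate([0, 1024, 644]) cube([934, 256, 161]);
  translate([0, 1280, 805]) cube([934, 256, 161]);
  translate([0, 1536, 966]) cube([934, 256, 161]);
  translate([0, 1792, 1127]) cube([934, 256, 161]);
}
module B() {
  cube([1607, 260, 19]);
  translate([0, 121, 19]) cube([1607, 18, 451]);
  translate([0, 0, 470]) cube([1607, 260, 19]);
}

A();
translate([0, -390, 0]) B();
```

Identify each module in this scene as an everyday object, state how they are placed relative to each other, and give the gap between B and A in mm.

The I-beam's nearest face is 130 mm from the staircase's −y face.

A is a staircase. B is an I-beam. The I-beam is on the floor beside the staircase on its −y side. The gap between the I-beam and the staircase is 130 mm.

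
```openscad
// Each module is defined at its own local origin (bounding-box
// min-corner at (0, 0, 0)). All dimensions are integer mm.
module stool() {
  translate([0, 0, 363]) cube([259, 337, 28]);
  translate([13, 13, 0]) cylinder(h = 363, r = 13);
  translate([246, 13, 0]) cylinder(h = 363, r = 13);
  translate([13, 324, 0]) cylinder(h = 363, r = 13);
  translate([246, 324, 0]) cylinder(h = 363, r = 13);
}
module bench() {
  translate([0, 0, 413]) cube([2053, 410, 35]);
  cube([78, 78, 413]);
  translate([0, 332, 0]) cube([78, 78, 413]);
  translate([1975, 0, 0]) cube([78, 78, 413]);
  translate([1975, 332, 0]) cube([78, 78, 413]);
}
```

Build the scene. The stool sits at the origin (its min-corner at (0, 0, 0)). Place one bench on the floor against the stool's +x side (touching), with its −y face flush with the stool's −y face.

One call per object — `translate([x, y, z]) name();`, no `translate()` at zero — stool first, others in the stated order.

stool();
translate([259, 0, 0]) bench();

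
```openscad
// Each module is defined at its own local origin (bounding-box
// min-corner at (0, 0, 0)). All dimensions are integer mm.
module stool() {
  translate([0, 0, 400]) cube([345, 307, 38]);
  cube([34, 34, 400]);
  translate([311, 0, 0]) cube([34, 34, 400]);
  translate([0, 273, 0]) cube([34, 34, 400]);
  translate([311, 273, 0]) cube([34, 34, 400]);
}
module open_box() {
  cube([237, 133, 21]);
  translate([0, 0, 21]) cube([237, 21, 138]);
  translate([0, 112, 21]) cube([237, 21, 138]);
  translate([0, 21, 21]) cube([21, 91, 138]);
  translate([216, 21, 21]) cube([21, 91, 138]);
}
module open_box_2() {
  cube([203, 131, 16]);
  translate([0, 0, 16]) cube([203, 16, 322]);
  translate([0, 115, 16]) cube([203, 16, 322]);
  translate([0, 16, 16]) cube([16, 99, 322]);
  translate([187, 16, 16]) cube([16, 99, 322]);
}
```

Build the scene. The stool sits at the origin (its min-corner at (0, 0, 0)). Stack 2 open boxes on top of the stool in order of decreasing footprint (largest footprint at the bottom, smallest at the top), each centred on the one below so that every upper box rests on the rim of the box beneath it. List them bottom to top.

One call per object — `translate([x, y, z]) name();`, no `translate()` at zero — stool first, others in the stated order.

stool();
translate([54, 87, 438]) open_box();
translate([71, 88, 597]) open_box_2();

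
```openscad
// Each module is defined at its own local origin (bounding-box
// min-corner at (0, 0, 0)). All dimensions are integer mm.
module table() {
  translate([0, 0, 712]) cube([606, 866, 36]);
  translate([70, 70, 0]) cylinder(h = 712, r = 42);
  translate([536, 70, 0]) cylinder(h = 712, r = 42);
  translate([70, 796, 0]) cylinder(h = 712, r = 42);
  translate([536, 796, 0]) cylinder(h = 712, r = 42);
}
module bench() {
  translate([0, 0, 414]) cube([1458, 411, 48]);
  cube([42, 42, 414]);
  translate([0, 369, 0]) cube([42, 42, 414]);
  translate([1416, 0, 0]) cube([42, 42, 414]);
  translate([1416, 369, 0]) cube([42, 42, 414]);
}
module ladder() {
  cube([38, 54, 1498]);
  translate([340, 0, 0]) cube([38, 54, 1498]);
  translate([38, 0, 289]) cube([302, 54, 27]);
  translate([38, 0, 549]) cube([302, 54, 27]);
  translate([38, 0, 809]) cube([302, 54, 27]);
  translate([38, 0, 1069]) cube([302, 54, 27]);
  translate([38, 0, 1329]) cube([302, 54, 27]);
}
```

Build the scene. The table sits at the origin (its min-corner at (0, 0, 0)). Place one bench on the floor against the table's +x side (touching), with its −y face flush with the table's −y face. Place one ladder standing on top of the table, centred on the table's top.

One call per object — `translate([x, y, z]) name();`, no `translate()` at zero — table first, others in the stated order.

table();
translate([606, 0, 0]) bench();
translate([114, 406, 748]) ladder();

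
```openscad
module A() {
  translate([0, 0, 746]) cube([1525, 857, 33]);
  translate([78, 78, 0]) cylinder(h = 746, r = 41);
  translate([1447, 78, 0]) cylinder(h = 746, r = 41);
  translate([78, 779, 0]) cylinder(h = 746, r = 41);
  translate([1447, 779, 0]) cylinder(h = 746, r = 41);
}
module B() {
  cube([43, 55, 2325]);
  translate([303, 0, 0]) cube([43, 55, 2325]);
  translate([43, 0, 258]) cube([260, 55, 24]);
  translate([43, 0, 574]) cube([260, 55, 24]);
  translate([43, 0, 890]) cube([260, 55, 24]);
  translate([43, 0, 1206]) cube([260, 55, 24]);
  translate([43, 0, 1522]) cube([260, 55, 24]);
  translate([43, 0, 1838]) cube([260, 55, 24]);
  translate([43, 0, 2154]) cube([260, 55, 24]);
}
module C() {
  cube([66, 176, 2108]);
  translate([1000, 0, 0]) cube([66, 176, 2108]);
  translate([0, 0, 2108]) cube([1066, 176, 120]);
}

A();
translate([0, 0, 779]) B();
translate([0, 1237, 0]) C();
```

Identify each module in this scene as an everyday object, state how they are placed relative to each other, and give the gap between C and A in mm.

The door frame's nearest face is 380 mm from the table's +y face.

A is a table. B is a ladder. C is a door frame. The ladder is on top of the table. The door frame is on the floor beside the table on its +y side. The gap between the door frame and the table is 380 mm.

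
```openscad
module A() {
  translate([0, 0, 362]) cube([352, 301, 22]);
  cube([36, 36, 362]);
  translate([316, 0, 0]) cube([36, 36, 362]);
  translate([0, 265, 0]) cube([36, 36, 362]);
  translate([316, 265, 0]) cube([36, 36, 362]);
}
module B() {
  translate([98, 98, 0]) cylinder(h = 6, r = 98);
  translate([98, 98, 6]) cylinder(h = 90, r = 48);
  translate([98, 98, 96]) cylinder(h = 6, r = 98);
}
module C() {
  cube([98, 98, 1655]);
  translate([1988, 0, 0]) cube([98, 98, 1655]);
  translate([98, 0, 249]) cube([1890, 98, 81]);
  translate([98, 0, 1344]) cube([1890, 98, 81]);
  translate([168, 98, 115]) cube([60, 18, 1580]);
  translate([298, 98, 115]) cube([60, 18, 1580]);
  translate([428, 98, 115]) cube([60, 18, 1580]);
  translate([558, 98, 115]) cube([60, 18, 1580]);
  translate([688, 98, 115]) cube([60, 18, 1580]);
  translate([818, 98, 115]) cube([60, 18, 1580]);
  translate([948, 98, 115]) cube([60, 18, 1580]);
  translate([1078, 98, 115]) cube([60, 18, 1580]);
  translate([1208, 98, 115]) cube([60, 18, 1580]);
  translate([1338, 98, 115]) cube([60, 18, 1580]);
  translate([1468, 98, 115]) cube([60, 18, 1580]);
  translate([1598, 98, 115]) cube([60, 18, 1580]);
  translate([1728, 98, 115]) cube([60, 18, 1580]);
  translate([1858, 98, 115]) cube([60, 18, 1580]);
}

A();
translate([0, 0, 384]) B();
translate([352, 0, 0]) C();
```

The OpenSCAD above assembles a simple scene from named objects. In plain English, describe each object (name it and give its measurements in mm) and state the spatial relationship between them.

A is a simple wooden stool: a rectangular seat 352 mm (x) by 301 mm (y), 22 mm thick, top face at z = 384 mm, on four square legs, each 36×36 mm in cross-section. The legs rest on z = 0, each flush with a corner of the seat.

B is a spool: two coaxial disc flanges of radius 98 mm and thickness 6 mm, joined by a core cylinder of radius 48 mm and height 90 mm. The lower flange rests on z = 0 and the three cylinders share a vertical axis.

C is a fence section. Two 98×98 mm posts, 1655 mm tall, stand on the floor with a clear span of 1890 mm between their inner faces. Two horizontal rails of 98×81 mm section span the gap between the posts with their undersides at z = 249 mm and z = 1344 mm, flush with the posts' −y face. 14 pickets, each 60 mm wide, 18 mm thick and 1580 mm tall, are fixed to the +y face of the rails with their bottoms at z = 115 mm, evenly spaced across the span with equal gaps (rounded down to the nearest mm) at the −x end and between each pair — any rounding remainder accumulates at the +x end.

The spool is on top of the stool. The fence section is against the stool's +x side, with their −y faces flush.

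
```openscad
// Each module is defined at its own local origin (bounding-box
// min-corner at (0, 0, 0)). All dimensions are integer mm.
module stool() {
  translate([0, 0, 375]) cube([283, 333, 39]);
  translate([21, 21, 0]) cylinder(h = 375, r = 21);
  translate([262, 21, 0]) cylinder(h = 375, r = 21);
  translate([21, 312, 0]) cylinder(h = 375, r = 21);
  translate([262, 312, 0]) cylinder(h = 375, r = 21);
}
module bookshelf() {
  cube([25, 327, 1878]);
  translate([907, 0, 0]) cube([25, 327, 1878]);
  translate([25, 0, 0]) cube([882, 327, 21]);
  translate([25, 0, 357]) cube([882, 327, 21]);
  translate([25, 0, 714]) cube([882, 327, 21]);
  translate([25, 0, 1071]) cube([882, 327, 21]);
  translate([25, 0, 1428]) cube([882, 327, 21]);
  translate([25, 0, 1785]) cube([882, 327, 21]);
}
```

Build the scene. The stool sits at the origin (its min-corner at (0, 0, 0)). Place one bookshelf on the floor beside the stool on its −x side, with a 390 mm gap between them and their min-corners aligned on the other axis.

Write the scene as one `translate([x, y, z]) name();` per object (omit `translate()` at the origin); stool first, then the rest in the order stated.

stool();
translate([-1322, 0, 0]) bookshelf();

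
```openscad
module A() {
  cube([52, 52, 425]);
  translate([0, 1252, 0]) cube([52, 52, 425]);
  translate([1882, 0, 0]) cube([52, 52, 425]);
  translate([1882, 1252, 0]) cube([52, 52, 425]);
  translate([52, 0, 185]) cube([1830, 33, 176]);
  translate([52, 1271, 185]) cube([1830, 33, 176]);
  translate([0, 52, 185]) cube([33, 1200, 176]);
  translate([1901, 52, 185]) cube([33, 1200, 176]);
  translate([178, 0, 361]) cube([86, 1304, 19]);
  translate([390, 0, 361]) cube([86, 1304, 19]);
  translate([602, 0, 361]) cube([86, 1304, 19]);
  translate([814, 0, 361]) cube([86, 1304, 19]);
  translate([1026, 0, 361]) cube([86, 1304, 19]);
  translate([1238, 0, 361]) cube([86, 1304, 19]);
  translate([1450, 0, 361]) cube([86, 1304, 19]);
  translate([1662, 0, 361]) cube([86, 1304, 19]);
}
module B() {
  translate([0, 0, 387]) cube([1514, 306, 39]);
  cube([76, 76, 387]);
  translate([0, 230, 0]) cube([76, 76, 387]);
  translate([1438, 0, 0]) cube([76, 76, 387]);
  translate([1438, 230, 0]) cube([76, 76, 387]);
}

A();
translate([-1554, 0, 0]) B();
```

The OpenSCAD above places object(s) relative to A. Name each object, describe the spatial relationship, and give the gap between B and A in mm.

A is a bed frame. B is a bench. The bench is on the floor beside the bed frame on its −x side. The gap between the bench and the bed frame is 40 mm.

The bench's nearest face is 40 mm from the bed frame's −x face.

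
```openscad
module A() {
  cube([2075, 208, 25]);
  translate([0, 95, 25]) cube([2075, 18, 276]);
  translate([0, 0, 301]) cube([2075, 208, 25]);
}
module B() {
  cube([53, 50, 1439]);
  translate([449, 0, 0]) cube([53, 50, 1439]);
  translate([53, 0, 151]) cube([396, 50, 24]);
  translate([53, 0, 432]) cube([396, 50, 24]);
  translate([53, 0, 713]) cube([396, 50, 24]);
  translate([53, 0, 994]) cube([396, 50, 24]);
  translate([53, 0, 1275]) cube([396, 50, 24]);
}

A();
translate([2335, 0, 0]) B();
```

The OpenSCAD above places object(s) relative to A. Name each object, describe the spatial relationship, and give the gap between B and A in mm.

A is an I-beam. B is a ladder. The ladder is on the floor beside the I-beam on its +x side. The gap between the ladder and the I-beam is 260 mm.

The ladder's nearest face is 260 mm from the I-beam's +x face.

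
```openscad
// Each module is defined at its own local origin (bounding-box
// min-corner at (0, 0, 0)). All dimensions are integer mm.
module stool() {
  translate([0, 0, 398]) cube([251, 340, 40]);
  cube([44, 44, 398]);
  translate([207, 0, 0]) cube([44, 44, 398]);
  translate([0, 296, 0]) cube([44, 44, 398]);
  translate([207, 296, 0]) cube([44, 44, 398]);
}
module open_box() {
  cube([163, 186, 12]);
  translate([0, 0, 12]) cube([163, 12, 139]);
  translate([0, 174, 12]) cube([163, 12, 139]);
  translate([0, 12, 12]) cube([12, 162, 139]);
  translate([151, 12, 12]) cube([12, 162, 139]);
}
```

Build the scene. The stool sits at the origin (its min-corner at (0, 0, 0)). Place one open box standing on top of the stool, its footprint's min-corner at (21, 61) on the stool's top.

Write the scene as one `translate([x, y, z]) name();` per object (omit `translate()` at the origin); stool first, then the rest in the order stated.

stool();
translate([21, 61, 438]) open_box();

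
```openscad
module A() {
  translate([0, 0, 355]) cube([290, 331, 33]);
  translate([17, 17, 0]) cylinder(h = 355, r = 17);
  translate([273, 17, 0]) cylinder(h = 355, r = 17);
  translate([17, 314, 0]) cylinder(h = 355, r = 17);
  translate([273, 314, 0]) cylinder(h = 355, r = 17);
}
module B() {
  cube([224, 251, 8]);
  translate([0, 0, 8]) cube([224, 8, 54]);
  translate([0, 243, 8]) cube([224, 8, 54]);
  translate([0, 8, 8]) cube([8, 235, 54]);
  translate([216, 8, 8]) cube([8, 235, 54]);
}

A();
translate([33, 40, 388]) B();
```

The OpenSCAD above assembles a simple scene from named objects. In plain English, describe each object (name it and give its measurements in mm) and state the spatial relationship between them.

A is a simple wooden stool: a rectangular seat 290 mm (x) by 331 mm (y), 33 mm thick, top face at z = 388 mm, on four round legs, each 34 mm in diameter. The legs rest on z = 0, each leg's axis is inset half a diameter from the nearest pair of seat edges (so the leg's bounding box is flush with the corner).

B is an open-topped rectangular box: outside dimensions 224×251×62 mm, with a uniform wall and base thickness of 8 mm. The base is a full 224×251 slab on the floor; four walls sit on top of the base. The front and back walls (the −y and +y sides) span the full width; the two side walls fit between them.

The open box is on top of the stool, centred.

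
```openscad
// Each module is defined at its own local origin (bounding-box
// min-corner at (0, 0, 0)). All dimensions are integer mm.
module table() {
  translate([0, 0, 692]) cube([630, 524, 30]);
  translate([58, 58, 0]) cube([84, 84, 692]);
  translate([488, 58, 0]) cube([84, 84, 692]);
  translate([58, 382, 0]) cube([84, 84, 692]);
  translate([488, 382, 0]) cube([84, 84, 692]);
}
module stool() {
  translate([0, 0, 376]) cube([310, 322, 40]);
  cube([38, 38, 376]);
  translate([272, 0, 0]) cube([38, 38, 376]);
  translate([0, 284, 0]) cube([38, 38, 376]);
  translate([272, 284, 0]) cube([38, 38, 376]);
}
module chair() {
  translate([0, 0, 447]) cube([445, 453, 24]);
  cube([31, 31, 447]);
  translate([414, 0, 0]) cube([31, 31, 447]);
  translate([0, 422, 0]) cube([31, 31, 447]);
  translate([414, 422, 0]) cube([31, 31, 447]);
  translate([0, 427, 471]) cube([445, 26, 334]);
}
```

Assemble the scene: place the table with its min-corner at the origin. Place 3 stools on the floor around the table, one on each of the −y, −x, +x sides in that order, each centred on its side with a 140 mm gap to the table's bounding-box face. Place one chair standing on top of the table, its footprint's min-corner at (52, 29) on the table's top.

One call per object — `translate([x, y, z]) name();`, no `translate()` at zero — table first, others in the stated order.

table();
translate([160, -462, 0]) stool();
translate([-450, 101, 0]) stool();
translate([770, 101, 0]) stool();
translate([52, 29, 722]) chair();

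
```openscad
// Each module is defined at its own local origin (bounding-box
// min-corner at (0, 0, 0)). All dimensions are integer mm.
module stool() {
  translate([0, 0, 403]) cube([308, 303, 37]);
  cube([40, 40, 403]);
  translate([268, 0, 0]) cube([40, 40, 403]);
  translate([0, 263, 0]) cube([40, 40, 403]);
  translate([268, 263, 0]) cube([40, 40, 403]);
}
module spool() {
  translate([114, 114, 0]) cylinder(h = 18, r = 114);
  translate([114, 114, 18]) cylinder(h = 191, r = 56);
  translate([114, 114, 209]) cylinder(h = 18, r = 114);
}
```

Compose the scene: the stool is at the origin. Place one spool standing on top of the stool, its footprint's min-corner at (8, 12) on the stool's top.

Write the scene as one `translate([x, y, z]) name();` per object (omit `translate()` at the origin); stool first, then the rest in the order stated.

stool();
translate([8, 12, 440]) spool();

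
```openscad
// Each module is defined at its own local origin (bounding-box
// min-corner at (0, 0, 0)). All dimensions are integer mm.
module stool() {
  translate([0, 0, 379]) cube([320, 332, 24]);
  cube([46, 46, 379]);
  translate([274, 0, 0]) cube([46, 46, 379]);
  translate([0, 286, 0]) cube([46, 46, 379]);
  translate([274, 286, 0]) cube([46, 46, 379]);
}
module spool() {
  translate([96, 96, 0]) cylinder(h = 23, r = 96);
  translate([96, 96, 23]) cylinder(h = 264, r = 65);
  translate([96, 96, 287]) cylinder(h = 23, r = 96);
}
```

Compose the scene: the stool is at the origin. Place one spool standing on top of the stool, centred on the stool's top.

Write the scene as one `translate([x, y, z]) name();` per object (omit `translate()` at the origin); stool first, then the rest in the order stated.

stool();
translate([64, 70, 403]) spool();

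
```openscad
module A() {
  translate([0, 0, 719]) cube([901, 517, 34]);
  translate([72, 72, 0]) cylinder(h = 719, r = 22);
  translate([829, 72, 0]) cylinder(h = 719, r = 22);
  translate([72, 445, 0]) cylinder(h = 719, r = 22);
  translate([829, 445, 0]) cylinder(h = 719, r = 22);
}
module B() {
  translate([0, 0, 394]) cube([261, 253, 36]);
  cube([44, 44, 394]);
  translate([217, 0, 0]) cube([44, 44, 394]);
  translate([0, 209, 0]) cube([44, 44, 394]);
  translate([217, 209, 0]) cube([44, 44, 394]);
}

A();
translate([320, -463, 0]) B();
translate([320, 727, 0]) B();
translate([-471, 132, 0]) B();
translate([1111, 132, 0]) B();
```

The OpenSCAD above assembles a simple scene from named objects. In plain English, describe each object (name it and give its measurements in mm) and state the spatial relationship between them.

A is a rectangular dining table. The top is 901×517×34 mm with its upper surface at z = 753 mm. It stands on four round legs of 44 mm diameter, each leg's bounding box inset 50 mm from the nearest pair of top edges, running from the floor to the underside of the top.

B is a four-legged stool. The seat is 261×253 mm, 36 mm thick, top at z = 430 mm. It stands on four square legs, each 44×44 mm in cross-section, from z = 0 to the seat underside, each flush with a corner of the seat.

Four stools sit around the table at the −y, +y, −x, +x sides.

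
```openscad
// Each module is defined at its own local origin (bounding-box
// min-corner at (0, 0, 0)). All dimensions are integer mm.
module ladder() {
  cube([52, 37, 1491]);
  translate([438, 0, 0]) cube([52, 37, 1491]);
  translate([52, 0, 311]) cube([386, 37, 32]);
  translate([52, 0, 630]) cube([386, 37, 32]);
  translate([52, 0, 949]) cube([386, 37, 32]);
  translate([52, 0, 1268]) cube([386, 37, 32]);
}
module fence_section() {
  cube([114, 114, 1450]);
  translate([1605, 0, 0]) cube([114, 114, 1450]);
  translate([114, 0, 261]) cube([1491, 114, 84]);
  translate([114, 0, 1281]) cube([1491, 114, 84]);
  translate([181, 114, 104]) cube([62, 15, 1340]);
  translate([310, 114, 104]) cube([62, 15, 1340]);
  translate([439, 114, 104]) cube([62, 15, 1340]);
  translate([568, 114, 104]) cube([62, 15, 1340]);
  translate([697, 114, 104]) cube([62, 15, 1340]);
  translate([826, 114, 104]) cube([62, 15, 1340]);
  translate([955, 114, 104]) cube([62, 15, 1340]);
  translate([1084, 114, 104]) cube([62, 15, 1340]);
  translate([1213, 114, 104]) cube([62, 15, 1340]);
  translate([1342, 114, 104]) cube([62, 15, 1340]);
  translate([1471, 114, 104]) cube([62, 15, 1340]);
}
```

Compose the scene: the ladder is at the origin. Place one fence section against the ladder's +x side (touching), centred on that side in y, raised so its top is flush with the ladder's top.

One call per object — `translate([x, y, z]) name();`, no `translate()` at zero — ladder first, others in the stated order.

ladder();
translate([490, -46, 41]) fence_section();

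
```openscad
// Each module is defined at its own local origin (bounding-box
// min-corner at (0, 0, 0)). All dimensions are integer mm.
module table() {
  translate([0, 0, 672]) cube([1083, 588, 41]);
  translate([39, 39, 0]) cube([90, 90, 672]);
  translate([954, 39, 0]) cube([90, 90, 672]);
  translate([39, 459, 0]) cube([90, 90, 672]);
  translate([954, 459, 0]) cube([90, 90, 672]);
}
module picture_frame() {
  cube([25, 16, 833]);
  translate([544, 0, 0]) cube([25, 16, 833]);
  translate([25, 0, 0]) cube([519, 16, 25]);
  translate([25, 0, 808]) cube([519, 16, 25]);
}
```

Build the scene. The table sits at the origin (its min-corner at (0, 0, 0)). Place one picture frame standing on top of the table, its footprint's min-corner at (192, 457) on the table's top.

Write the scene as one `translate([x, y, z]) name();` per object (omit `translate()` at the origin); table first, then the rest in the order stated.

table();
translate([192, 457, 713]) picture_frame();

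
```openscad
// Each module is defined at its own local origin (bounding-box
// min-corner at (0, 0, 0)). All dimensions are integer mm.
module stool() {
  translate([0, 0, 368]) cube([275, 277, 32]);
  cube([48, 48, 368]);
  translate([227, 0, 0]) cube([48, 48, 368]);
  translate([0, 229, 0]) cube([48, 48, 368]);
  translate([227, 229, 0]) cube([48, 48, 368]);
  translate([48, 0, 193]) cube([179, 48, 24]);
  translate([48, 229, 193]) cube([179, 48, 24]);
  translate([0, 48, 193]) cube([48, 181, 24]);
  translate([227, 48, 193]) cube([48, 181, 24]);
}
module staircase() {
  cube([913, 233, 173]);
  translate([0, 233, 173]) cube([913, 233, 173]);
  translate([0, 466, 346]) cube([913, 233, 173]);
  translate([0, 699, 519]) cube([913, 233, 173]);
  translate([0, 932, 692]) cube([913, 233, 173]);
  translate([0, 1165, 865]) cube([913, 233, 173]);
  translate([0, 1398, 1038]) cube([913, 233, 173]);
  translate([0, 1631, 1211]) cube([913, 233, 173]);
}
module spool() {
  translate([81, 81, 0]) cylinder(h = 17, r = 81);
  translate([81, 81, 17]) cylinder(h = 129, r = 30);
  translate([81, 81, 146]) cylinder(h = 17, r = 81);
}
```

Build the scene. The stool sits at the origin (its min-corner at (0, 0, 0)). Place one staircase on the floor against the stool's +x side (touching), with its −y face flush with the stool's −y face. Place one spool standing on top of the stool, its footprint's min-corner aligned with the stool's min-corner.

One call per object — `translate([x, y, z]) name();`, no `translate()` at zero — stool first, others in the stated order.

stool();
translate([275, 0, 0]) staircase();
translate([0, 0, 400]) spool();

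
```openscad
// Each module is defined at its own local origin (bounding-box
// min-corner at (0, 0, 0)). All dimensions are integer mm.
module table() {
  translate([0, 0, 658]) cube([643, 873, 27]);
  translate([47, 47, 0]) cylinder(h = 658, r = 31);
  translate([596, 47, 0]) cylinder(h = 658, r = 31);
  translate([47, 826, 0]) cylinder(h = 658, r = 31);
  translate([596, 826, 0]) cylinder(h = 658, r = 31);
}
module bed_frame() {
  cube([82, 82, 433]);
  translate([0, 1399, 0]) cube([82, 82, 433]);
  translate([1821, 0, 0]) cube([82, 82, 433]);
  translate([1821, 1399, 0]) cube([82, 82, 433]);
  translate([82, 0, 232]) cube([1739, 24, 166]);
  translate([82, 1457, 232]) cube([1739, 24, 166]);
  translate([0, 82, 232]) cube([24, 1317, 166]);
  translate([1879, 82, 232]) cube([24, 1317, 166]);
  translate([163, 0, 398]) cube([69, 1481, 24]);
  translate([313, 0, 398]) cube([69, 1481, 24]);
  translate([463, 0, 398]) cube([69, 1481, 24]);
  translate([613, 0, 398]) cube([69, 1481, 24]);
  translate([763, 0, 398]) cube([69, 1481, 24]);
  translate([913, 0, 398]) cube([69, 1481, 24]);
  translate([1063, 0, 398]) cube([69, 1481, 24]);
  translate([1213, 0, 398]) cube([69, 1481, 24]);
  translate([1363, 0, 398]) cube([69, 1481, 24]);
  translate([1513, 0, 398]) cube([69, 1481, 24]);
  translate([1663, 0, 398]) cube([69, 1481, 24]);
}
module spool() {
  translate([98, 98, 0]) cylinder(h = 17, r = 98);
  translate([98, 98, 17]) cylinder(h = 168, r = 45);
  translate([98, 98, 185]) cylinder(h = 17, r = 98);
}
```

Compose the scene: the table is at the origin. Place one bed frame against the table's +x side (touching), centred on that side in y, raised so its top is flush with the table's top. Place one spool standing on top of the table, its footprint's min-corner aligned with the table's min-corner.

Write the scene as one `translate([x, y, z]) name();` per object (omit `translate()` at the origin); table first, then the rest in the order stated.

table();
translate([643, -304, 252]) bed_frame();
translate([0, 0, 685]) spool();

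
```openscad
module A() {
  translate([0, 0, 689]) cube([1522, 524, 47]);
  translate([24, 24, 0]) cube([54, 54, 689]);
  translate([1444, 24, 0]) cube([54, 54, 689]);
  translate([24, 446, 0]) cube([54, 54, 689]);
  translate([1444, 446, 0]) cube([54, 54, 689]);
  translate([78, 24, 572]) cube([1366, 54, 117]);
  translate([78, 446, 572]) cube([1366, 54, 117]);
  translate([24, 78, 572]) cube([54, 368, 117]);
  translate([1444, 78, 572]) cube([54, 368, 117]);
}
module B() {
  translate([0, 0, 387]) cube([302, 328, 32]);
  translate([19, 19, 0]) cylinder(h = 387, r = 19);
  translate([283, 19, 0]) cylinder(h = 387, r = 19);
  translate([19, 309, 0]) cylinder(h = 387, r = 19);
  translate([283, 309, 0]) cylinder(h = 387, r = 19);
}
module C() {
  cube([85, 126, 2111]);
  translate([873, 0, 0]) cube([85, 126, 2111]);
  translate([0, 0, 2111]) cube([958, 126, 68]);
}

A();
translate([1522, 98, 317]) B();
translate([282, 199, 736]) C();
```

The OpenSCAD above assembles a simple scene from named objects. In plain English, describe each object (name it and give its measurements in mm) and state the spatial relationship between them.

A is a table: top 1522 mm (x) × 524 mm (y), 47 mm thick, upper face at z = 736 mm, on four 54×54 mm square legs, each inset 24 mm from the nearest pair of top edges, running from z = 0 to the bottom of the top. Four apron rails, 54 mm thick and 117 mm tall, run between adjacent legs with their top edges flush with the underside of the top and their outer faces flush with the legs' outer faces.

B is a four-legged stool. The seat is a 302×328×32 mm slab whose top surface is at z = 419 mm; four round legs, each 38 mm in diameter, run from the floor (z = 0) to the underside of the seat, each leg's axis is inset half a diameter from the nearest pair of seat edges (so the leg's bounding box is flush with the corner).

C is a door frame. The clear opening is 788 mm wide and 2111 mm high. Two 85 mm wide jambs, 126 mm deep, stand either side of the opening from the floor to the top of the opening. A 68 mm thick head sits across the top of both jambs, spanning the full outside width of the frame.

The stool is beside the table with their tops flush at z = 736. The door frame is on top of the table, centred.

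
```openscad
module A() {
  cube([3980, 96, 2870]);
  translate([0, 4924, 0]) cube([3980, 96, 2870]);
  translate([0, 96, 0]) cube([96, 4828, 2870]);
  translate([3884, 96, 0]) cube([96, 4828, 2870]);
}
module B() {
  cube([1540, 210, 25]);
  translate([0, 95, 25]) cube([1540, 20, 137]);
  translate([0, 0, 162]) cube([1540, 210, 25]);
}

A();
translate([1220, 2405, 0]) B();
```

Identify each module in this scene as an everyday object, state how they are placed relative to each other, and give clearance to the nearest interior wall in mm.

Clearances: x = 1124, y = 2309; minimum 1124 mm.

A is a house frame. B is an I-beam. The I-beam sits inside the house frame, centred. The clearance to the nearest interior wall is 1124 mm.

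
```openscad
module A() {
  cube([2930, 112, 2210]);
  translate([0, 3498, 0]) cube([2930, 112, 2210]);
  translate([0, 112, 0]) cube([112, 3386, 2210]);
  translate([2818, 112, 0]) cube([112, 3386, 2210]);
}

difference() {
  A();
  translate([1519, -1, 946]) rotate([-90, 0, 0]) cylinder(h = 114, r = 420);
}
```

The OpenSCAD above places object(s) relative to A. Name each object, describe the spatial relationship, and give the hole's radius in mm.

A is a house frame. The house frame has a circular hole through its front wall. The hole's radius is 420 mm.

The subtracted cylinder has r = 420 mm.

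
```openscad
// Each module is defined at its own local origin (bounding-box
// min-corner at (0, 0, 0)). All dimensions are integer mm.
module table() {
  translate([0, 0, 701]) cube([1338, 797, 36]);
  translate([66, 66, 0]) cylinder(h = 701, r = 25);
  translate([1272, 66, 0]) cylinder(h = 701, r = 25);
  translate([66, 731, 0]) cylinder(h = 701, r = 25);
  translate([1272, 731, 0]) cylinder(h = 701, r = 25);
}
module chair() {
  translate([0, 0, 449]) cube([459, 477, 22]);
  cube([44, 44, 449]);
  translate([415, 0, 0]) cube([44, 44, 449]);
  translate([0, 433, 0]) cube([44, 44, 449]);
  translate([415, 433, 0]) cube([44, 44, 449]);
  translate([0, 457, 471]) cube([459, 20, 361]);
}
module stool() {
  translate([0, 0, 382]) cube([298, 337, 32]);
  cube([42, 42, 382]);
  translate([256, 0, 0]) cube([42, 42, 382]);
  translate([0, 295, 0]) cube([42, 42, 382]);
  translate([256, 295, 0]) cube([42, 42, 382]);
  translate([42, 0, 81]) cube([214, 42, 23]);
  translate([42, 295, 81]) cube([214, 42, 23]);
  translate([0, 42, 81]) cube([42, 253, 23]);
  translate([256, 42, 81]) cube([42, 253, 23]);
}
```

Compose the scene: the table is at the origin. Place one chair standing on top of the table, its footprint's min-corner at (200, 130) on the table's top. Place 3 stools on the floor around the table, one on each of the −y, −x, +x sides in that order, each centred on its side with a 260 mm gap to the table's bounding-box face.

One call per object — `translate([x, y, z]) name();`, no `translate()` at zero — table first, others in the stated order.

table();
translate([200, 130, 737]) chair();
translate([520, -597, 0]) stool();
translate([-558, 230, 0]) stool();
translate([1598, 230, 0]) stool();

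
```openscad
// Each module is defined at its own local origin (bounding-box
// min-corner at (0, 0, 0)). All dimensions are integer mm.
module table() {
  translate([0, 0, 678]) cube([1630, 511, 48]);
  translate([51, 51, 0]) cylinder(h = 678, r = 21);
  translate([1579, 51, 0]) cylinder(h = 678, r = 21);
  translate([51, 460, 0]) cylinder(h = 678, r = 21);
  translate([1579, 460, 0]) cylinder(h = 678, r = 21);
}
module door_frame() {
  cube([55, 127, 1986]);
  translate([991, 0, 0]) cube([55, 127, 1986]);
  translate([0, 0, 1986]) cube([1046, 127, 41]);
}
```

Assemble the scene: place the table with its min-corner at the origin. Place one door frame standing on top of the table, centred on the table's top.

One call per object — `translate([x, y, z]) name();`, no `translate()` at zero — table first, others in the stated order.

table();
translate([292, 192, 726]) door_frame();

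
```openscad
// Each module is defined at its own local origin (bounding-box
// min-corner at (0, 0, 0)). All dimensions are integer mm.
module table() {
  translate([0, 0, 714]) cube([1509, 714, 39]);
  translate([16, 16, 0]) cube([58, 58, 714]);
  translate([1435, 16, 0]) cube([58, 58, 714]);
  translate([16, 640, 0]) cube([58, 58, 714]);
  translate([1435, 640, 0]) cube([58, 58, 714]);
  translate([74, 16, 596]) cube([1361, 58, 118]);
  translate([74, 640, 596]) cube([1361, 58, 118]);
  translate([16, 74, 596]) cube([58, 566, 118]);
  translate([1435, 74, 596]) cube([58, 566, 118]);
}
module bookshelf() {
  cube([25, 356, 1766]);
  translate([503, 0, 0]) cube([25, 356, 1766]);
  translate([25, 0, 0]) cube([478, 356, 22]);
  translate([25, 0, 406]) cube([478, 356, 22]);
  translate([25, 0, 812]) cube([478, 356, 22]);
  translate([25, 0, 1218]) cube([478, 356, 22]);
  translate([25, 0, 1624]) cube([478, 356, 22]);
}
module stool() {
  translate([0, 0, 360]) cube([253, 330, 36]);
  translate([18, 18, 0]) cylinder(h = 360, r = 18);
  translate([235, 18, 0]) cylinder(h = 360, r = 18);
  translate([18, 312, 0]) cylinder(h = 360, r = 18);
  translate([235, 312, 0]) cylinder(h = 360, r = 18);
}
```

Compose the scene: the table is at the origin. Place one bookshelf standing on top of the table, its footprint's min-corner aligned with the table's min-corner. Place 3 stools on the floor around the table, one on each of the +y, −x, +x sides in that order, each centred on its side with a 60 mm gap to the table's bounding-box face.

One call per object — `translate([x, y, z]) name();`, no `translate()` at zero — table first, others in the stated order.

table();
translate([0, 0, 753]) bookshelf();
translate([628, 774, 0]) stool();
translate([-313, 192, 0]) stool();
translate([1569, 192, 0]) stool();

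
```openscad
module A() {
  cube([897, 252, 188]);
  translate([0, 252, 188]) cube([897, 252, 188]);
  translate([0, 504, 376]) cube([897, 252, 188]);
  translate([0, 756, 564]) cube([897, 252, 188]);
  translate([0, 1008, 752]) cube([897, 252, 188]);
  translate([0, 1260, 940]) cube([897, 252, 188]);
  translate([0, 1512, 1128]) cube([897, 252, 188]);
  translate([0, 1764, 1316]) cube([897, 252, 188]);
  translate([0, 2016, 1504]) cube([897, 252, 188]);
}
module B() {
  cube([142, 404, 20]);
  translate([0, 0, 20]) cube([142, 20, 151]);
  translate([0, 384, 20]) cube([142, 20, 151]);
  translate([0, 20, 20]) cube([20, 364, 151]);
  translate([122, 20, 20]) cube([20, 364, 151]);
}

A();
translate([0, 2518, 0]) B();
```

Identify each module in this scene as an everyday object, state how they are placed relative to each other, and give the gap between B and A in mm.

A is a staircase. B is an open box. The open box is on the floor beside the staircase on its +y side. The gap between the open box and the staircase is 250 mm.

The open box's nearest face is 250 mm from the staircase's +y face.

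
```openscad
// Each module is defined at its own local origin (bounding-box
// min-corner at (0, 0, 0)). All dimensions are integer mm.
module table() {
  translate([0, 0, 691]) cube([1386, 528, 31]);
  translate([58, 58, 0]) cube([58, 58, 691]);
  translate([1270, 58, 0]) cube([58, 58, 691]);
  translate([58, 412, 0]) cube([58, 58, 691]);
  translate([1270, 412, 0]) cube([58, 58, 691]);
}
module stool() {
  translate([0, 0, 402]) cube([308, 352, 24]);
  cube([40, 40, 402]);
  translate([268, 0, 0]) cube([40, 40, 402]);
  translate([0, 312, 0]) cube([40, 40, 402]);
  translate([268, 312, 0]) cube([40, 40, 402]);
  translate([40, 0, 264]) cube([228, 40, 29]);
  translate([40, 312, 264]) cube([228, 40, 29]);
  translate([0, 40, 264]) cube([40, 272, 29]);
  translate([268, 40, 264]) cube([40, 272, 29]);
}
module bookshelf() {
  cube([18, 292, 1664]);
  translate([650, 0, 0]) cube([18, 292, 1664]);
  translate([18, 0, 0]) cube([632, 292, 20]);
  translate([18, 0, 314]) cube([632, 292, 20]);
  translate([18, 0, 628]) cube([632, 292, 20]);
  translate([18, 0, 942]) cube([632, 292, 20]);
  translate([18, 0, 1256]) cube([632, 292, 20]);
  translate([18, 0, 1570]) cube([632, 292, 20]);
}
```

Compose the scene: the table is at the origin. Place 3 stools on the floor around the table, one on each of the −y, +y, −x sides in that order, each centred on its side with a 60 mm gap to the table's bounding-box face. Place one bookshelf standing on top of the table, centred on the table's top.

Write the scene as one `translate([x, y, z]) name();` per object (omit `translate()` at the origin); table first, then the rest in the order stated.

table();
translate([539, -412, 0]) stool();
translate([539, 588, 0]) stool();
translate([-368, 88, 0]) stool();
translate([359, 118, 722]) bookshelf();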